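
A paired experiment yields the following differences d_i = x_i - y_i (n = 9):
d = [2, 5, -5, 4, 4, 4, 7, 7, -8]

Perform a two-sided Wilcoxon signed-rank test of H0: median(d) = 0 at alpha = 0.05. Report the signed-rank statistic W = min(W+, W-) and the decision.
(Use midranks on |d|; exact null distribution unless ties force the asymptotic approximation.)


Step 1: Drop any zero differences (none here) and take |d_i|.
|d| = [2, 5, 5, 4, 4, 4, 7, 7, 8]
Step 2: Midrank |d_i| (ties get averaged ranks).
ranks: |2|->1, |5|->5.5, |5|->5.5, |4|->3, |4|->3, |4|->3, |7|->7.5, |7|->7.5, |8|->9
Step 3: Attach original signs; sum ranks with positive sign and with negative sign.
W+ = 1 + 5.5 + 3 + 3 + 3 + 7.5 + 7.5 = 30.5
W- = 5.5 + 9 = 14.5
(Check: W+ + W- = 45 should equal n(n+1)/2 = 45.)
Step 4: Test statistic W = min(W+, W-) = 14.5.
Step 5: Ties in |d|, so use the tie-corrected normal approximation.
        E[W] = n(n+1)/4 = 9*10/4 = 22.5.
        Tie groups: |d|=4 (t=3), |d|=5 (t=2), |d|=7 (t=2); sum(t^3 - t) = 36.
        Var[W] = n(n+1)(2n+1)/24 - sum(t^3-t)/48 = 1710/24 - 36/48 = 70.5.
        z = (W - E[W]) / sqrt(Var[W]) = (14.5 - 22.5) / 8.3964 = -0.9528.
        Two-sided p = 2*Phi(z) = 0.340698.
Step 6: alpha = 0.05. fail to reject H0.

W+ = 30.5, W- = 14.5, W = min = 14.5, p = 0.340698, fail to reject H0.


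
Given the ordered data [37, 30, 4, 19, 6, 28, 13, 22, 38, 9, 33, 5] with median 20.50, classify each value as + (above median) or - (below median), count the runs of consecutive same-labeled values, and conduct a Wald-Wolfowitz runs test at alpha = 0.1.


Step 1: Compute median = 20.50; label A = above, B = below.
Labels in order: AABBBABAABAB  (n_A = 6, n_B = 6)
Step 2: Count runs R = 8.
Step 3: Under H0 (random ordering), E[R] = 2*n_A*n_B/(n_A+n_B) + 1 = 2*6*6/12 + 1 = 7.0000.
        Var[R] = 2*n_A*n_B*(2*n_A*n_B - n_A - n_B) / ((n_A+n_B)^2 * (n_A+n_B-1)) = 4320/1584 = 2.7273.
        SD[R] = 1.6514.
Step 4: Continuity-corrected z = (R - 0.5 - E[R]) / SD[R] = (8 - 0.5 - 7.0000) / 1.6514 = 0.3028.
Step 5: Two-sided p-value via normal approximation = 2*(1 - Phi(|z|)) = 0.762069.
Step 6: alpha = 0.1. fail to reject H0.

R = 8, z = 0.3028, p = 0.762069, fail to reject H0.


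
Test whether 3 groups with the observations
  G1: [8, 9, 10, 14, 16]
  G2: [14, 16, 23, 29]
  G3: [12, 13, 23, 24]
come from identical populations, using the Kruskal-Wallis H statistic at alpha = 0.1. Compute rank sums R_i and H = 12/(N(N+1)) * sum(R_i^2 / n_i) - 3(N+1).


Step 1: Combine all N = 13 observations and assign midranks.
sorted (value, group, rank): (8,G1,1), (9,G1,2), (10,G1,3), (12,G3,4), (13,G3,5), (14,G1,6.5), (14,G2,6.5), (16,G1,8.5), (16,G2,8.5), (23,G2,10.5), (23,G3,10.5), (24,G3,12), (29,G2,13)
Step 2: Sum ranks within each group.
R_1 = 21 (n_1 = 5)
R_2 = 38.5 (n_2 = 4)
R_3 = 31.5 (n_3 = 4)
Step 3: H = 12/(N(N+1)) * sum(R_i^2/n_i) - 3(N+1)
     = 12/(13*14) * (21^2/5 + 38.5^2/4 + 31.5^2/4) - 3*14
     = 0.065934 * 706.825 - 42
     = 4.603846.
Step 4: Ties present; correction factor C = 1 - 18/(13^3 - 13) = 0.991758. Corrected H = 4.603846 / 0.991758 = 4.642105.
Step 5: Under H0, H ~ chi^2(2); p-value = 0.098170.
Step 6: alpha = 0.1. reject H0.

H = 4.6421, df = 2, p = 0.098170, reject H0.


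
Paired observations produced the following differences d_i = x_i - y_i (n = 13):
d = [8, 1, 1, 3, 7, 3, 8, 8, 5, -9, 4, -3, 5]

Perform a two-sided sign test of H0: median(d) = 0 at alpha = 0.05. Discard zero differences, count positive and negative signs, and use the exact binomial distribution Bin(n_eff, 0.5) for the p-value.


Step 1: Discard zero differences. Original n = 13; n_eff = number of nonzero differences = 13.
Nonzero differences (with sign): +8, +1, +1, +3, +7, +3, +8, +8, +5, -9, +4, -3, +5
Step 2: Count signs: positive = 11, negative = 2.
Step 3: Under H0: P(positive) = 0.5, so the number of positives S ~ Bin(13, 0.5).
Step 4: Two-sided exact p-value = sum of Bin(13,0.5) probabilities at or below the observed probability = 0.022461.
Step 5: alpha = 0.05. reject H0.

n_eff = 13, pos = 11, neg = 2, p = 0.022461, reject H0.


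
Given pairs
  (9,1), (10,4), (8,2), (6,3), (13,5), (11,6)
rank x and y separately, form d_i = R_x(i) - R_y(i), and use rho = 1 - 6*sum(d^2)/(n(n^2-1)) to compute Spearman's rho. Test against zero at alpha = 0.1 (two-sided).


Step 1: Rank x and y separately (midranks; no ties here).
rank(x): 9->3, 10->4, 8->2, 6->1, 13->6, 11->5
rank(y): 1->1, 4->4, 2->2, 3->3, 5->5, 6->6
Step 2: d_i = R_x(i) - R_y(i); compute d_i^2.
  (3-1)^2=4, (4-4)^2=0, (2-2)^2=0, (1-3)^2=4, (6-5)^2=1, (5-6)^2=1
sum(d^2) = 10.
Step 3: rho = 1 - 6*10 / (6*(6^2 - 1)) = 1 - 60/210 = 0.714286.
Step 4: Under H0, t = rho * sqrt((n-2)/(1-rho^2)) = 2.0412 ~ t(4).
Step 5: Two-sided p-value from the t-distribution with 4 df = 0.110787.
Step 6: alpha = 0.1. fail to reject H0.

rho = 0.7143, p = 0.110787, fail to reject H0 at alpha = 0.1.


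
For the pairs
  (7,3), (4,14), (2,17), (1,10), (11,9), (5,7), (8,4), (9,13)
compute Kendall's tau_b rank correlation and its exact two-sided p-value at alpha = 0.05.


Step 1: Enumerate the 28 unordered pairs (i,j) with i<j and classify each by sign(x_j-x_i) * sign(y_j-y_i).
  (1,2):dx=-3,dy=+11->D; (1,3):dx=-5,dy=+14->D; (1,4):dx=-6,dy=+7->D; (1,5):dx=+4,dy=+6->C
  (1,6):dx=-2,dy=+4->D; (1,7):dx=+1,dy=+1->C; (1,8):dx=+2,dy=+10->C; (2,3):dx=-2,dy=+3->D
  (2,4):dx=-3,dy=-4->C; (2,5):dx=+7,dy=-5->D; (2,6):dx=+1,dy=-7->D; (2,7):dx=+4,dy=-10->D
  (2,8):dx=+5,dy=-1->D; (3,4):dx=-1,dy=-7->C; (3,5):dx=+9,dy=-8->D; (3,6):dx=+3,dy=-10->D
  (3,7):dx=+6,dy=-13->D; (3,8):dx=+7,dy=-4->D; (4,5):dx=+10,dy=-1->D; (4,6):dx=+4,dy=-3->D
  (4,7):dx=+7,dy=-6->D; (4,8):dx=+8,dy=+3->C; (5,6):dx=-6,dy=-2->C; (5,7):dx=-3,dy=-5->C
  (5,8):dx=-2,dy=+4->D; (6,7):dx=+3,dy=-3->D; (6,8):dx=+4,dy=+6->C; (7,8):dx=+1,dy=+9->C
Step 2: C = 10, D = 18, total pairs = 28.
Step 3: tau = (C - D)/(n(n-1)/2) = (10 - 18)/28 = -0.285714.
Step 4: Exact two-sided p-value (enumerate n! = 40320 permutations of y under H0): p = 0.398760.
Step 5: alpha = 0.05. fail to reject H0.

tau_b = -0.2857 (C=10, D=18), p = 0.398760, fail to reject H0.


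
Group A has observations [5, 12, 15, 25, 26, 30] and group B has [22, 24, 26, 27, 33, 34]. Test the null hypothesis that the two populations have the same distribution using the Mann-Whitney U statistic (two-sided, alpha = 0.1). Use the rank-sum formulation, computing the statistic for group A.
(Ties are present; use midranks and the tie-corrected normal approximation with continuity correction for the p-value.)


Step 1: Combine and sort all 12 observations; assign midranks.
sorted (value, group): (5,X), (12,X), (15,X), (22,Y), (24,Y), (25,X), (26,X), (26,Y), (27,Y), (30,X), (33,Y), (34,Y)
ranks: 5->1, 12->2, 15->3, 22->4, 24->5, 25->6, 26->7.5, 26->7.5, 27->9, 30->10, 33->11, 34->12
Step 2: Rank sum for X: R1 = 1 + 2 + 3 + 6 + 7.5 + 10 = 29.5.
Step 3: U_X = R1 - n1(n1+1)/2 = 29.5 - 6*7/2 = 29.5 - 21 = 8.5.
       U_Y = n1*n2 - U_X = 36 - 8.5 = 27.5.
Step 4: Ties are present, so use the tie-corrected normal approximation (with continuity correction) for the p-value.
Step 5: p-value = 0.148829; compare to alpha = 0.1. fail to reject H0.

U_X = 8.5, p = 0.148829, fail to reject H0 at alpha = 0.1.


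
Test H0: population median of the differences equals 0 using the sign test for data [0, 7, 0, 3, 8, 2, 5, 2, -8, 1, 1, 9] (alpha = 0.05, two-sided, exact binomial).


Step 1: Discard zero differences. Original n = 12; n_eff = number of nonzero differences = 10.
Nonzero differences (with sign): +7, +3, +8, +2, +5, +2, -8, +1, +1, +9
Step 2: Count signs: positive = 9, negative = 1.
Step 3: Under H0: P(positive) = 0.5, so the number of positives S ~ Bin(10, 0.5).
Step 4: Two-sided exact p-value = sum of Bin(10,0.5) probabilities at or below the observed probability = 0.021484.
Step 5: alpha = 0.05. reject H0.

n_eff = 10, pos = 9, neg = 1, p = 0.021484, reject H0.


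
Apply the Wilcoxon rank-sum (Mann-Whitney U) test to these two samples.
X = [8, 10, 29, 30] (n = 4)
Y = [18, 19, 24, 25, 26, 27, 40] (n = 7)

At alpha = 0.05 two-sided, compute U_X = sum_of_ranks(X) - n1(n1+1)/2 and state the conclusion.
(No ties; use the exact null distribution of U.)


Step 1: Combine and sort all 11 observations; assign midranks.
sorted (value, group): (8,X), (10,X), (18,Y), (19,Y), (24,Y), (25,Y), (26,Y), (27,Y), (29,X), (30,X), (40,Y)
ranks: 8->1, 10->2, 18->3, 19->4, 24->5, 25->6, 26->7, 27->8, 29->9, 30->10, 40->11
Step 2: Rank sum for X: R1 = 1 + 2 + 9 + 10 = 22.
Step 3: U_X = R1 - n1(n1+1)/2 = 22 - 4*5/2 = 22 - 10 = 12.
       U_Y = n1*n2 - U_X = 28 - 12 = 16.
Step 4: No ties, so the exact null distribution of U (based on enumerating the C(11,4) = 330 equally likely rank assignments) gives the two-sided p-value.
Step 5: p-value = 0.787879; compare to alpha = 0.05. fail to reject H0.

U_X = 12, p = 0.787879, fail to reject H0 at alpha = 0.05.


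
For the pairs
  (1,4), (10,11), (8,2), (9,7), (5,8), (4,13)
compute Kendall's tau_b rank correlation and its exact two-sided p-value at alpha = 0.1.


Step 1: Enumerate the 15 unordered pairs (i,j) with i<j and classify each by sign(x_j-x_i) * sign(y_j-y_i).
  (1,2):dx=+9,dy=+7->C; (1,3):dx=+7,dy=-2->D; (1,4):dx=+8,dy=+3->C; (1,5):dx=+4,dy=+4->C
  (1,6):dx=+3,dy=+9->C; (2,3):dx=-2,dy=-9->C; (2,4):dx=-1,dy=-4->C; (2,5):dx=-5,dy=-3->C
  (2,6):dx=-6,dy=+2->D; (3,4):dx=+1,dy=+5->C; (3,5):dx=-3,dy=+6->D; (3,6):dx=-4,dy=+11->D
  (4,5):dx=-4,dy=+1->D; (4,6):dx=-5,dy=+6->D; (5,6):dx=-1,dy=+5->D
Step 2: C = 8, D = 7, total pairs = 15.
Step 3: tau = (C - D)/(n(n-1)/2) = (8 - 7)/15 = 0.066667.
Step 4: Exact two-sided p-value (enumerate n! = 720 permutations of y under H0): p = 1.000000.
Step 5: alpha = 0.1. fail to reject H0.

tau_b = 0.0667 (C=8, D=7), p = 1.000000, fail to reject H0.


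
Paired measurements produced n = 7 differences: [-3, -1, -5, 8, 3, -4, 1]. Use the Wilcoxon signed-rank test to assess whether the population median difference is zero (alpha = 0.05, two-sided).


Step 1: Drop any zero differences (none here) and take |d_i|.
|d| = [3, 1, 5, 8, 3, 4, 1]
Step 2: Midrank |d_i| (ties get averaged ranks).
ranks: |3|->3.5, |1|->1.5, |5|->6, |8|->7, |3|->3.5, |4|->5, |1|->1.5
Step 3: Attach original signs; sum ranks with positive sign and with negative sign.
W+ = 7 + 3.5 + 1.5 = 12
W- = 3.5 + 1.5 + 6 + 5 = 16
(Check: W+ + W- = 28 should equal n(n+1)/2 = 28.)
Step 4: Test statistic W = min(W+, W-) = 12.
Step 5: Ties in |d|, so use the tie-corrected normal approximation.
        E[W] = n(n+1)/4 = 7*8/4 = 14.
        Tie groups: |d|=1 (t=2), |d|=3 (t=2); sum(t^3 - t) = 12.
        Var[W] = n(n+1)(2n+1)/24 - sum(t^3-t)/48 = 840/24 - 12/48 = 34.75.
        z = (W - E[W]) / sqrt(Var[W]) = (12 - 14) / 5.8949 = -0.3393.
        Two-sided p = 2*Phi(z) = 0.734402.
Step 6: alpha = 0.05. fail to reject H0.

W+ = 12, W- = 16, W = min = 12, p = 0.734402, fail to reject H0.


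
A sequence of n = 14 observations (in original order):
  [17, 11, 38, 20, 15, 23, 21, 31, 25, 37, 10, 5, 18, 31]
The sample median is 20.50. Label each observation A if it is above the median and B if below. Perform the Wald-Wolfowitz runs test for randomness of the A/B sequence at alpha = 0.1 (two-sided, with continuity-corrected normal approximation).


Step 1: Compute median = 20.50; label A = above, B = below.
Labels in order: BBABBAAAAABBBA  (n_A = 7, n_B = 7)
Step 2: Count runs R = 6.
Step 3: Under H0 (random ordering), E[R] = 2*n_A*n_B/(n_A+n_B) + 1 = 2*7*7/14 + 1 = 8.0000.
        Var[R] = 2*n_A*n_B*(2*n_A*n_B - n_A - n_B) / ((n_A+n_B)^2 * (n_A+n_B-1)) = 8232/2548 = 3.2308.
        SD[R] = 1.7974.
Step 4: Continuity-corrected z = (R + 0.5 - E[R]) / SD[R] = (6 + 0.5 - 8.0000) / 1.7974 = -0.8345.
Step 5: Two-sided p-value via normal approximation = 2*(1 - Phi(|z|)) = 0.403986.
Step 6: alpha = 0.1. fail to reject H0.

R = 6, z = -0.8345, p = 0.403986, fail to reject H0.


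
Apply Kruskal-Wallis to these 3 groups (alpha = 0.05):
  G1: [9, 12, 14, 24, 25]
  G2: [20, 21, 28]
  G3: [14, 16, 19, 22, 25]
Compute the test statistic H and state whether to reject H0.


Step 1: Combine all N = 13 observations and assign midranks.
sorted (value, group, rank): (9,G1,1), (12,G1,2), (14,G1,3.5), (14,G3,3.5), (16,G3,5), (19,G3,6), (20,G2,7), (21,G2,8), (22,G3,9), (24,G1,10), (25,G1,11.5), (25,G3,11.5), (28,G2,13)
Step 2: Sum ranks within each group.
R_1 = 28 (n_1 = 5)
R_2 = 28 (n_2 = 3)
R_3 = 35 (n_3 = 5)
Step 3: H = 12/(N(N+1)) * sum(R_i^2/n_i) - 3(N+1)
     = 12/(13*14) * (28^2/5 + 28^2/3 + 35^2/5) - 3*14
     = 0.065934 * 663.133 - 42
     = 1.723077.
Step 4: Ties present; correction factor C = 1 - 12/(13^3 - 13) = 0.994505. Corrected H = 1.723077 / 0.994505 = 1.732597.
Step 5: Under H0, H ~ chi^2(2); p-value = 0.420505.
Step 6: alpha = 0.05. fail to reject H0.

H = 1.7326, df = 2, p = 0.420505, fail to reject H0.


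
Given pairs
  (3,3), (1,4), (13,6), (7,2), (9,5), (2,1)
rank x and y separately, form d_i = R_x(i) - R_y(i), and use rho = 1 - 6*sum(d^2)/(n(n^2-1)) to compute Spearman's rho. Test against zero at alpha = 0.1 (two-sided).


Step 1: Rank x and y separately (midranks; no ties here).
rank(x): 3->3, 1->1, 13->6, 7->4, 9->5, 2->2
rank(y): 3->3, 4->4, 6->6, 2->2, 5->5, 1->1
Step 2: d_i = R_x(i) - R_y(i); compute d_i^2.
  (3-3)^2=0, (1-4)^2=9, (6-6)^2=0, (4-2)^2=4, (5-5)^2=0, (2-1)^2=1
sum(d^2) = 14.
Step 3: rho = 1 - 6*14 / (6*(6^2 - 1)) = 1 - 84/210 = 0.600000.
Step 4: Under H0, t = rho * sqrt((n-2)/(1-rho^2)) = 1.5000 ~ t(4).
Step 5: Two-sided p-value from the t-distribution with 4 df = 0.208000.
Step 6: alpha = 0.1. fail to reject H0.

rho = 0.6000, p = 0.208000, fail to reject H0 at alpha = 0.1.


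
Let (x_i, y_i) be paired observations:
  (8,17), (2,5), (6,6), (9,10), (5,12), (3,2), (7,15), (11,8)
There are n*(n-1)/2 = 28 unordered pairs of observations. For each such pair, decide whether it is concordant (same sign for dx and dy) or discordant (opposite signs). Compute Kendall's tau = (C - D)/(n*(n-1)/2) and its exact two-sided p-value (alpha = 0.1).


Step 1: Enumerate the 28 unordered pairs (i,j) with i<j and classify each by sign(x_j-x_i) * sign(y_j-y_i).
  (1,2):dx=-6,dy=-12->C; (1,3):dx=-2,dy=-11->C; (1,4):dx=+1,dy=-7->D; (1,5):dx=-3,dy=-5->C
  (1,6):dx=-5,dy=-15->C; (1,7):dx=-1,dy=-2->C; (1,8):dx=+3,dy=-9->D; (2,3):dx=+4,dy=+1->C
  (2,4):dx=+7,dy=+5->C; (2,5):dx=+3,dy=+7->C; (2,6):dx=+1,dy=-3->D; (2,7):dx=+5,dy=+10->C
  (2,8):dx=+9,dy=+3->C; (3,4):dx=+3,dy=+4->C; (3,5):dx=-1,dy=+6->D; (3,6):dx=-3,dy=-4->C
  (3,7):dx=+1,dy=+9->C; (3,8):dx=+5,dy=+2->C; (4,5):dx=-4,dy=+2->D; (4,6):dx=-6,dy=-8->C
  (4,7):dx=-2,dy=+5->D; (4,8):dx=+2,dy=-2->D; (5,6):dx=-2,dy=-10->C; (5,7):dx=+2,dy=+3->C
  (5,8):dx=+6,dy=-4->D; (6,7):dx=+4,dy=+13->C; (6,8):dx=+8,dy=+6->C; (7,8):dx=+4,dy=-7->D
Step 2: C = 19, D = 9, total pairs = 28.
Step 3: tau = (C - D)/(n(n-1)/2) = (19 - 9)/28 = 0.357143.
Step 4: Exact two-sided p-value (enumerate n! = 40320 permutations of y under H0): p = 0.275099.
Step 5: alpha = 0.1. fail to reject H0.

tau_b = 0.3571 (C=19, D=9), p = 0.275099, fail to reject H0.


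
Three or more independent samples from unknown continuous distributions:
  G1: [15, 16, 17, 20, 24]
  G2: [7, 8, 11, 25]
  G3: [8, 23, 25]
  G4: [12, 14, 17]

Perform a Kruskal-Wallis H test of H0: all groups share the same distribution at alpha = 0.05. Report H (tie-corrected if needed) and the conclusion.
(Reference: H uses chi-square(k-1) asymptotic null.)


Step 1: Combine all N = 15 observations and assign midranks.
sorted (value, group, rank): (7,G2,1), (8,G2,2.5), (8,G3,2.5), (11,G2,4), (12,G4,5), (14,G4,6), (15,G1,7), (16,G1,8), (17,G1,9.5), (17,G4,9.5), (20,G1,11), (23,G3,12), (24,G1,13), (25,G2,14.5), (25,G3,14.5)
Step 2: Sum ranks within each group.
R_1 = 48.5 (n_1 = 5)
R_2 = 22 (n_2 = 4)
R_3 = 29 (n_3 = 3)
R_4 = 20.5 (n_4 = 3)
Step 3: H = 12/(N(N+1)) * sum(R_i^2/n_i) - 3(N+1)
     = 12/(15*16) * (48.5^2/5 + 22^2/4 + 29^2/3 + 20.5^2/3) - 3*16
     = 0.050000 * 1011.87 - 48
     = 2.593333.
Step 4: Ties present; correction factor C = 1 - 18/(15^3 - 15) = 0.994643. Corrected H = 2.593333 / 0.994643 = 2.607301.
Step 5: Under H0, H ~ chi^2(3); p-value = 0.456211.
Step 6: alpha = 0.05. fail to reject H0.

H = 2.6073, df = 3, p = 0.456211, fail to reject H0.


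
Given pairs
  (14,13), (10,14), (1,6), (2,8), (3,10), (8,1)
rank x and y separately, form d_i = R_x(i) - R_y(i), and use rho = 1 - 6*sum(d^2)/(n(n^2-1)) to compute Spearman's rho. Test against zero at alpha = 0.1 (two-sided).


Step 1: Rank x and y separately (midranks; no ties here).
rank(x): 14->6, 10->5, 1->1, 2->2, 3->3, 8->4
rank(y): 13->5, 14->6, 6->2, 8->3, 10->4, 1->1
Step 2: d_i = R_x(i) - R_y(i); compute d_i^2.
  (6-5)^2=1, (5-6)^2=1, (1-2)^2=1, (2-3)^2=1, (3-4)^2=1, (4-1)^2=9
sum(d^2) = 14.
Step 3: rho = 1 - 6*14 / (6*(6^2 - 1)) = 1 - 84/210 = 0.600000.
Step 4: Under H0, t = rho * sqrt((n-2)/(1-rho^2)) = 1.5000 ~ t(4).
Step 5: Two-sided p-value from the t-distribution with 4 df = 0.208000.
Step 6: alpha = 0.1. fail to reject H0.

rho = 0.6000, p = 0.208000, fail to reject H0 at alpha = 0.1.


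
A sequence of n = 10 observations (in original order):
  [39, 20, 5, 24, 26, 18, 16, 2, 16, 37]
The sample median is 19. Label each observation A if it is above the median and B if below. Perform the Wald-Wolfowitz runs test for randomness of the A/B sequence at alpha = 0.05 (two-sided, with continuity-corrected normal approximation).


Step 1: Compute median = 19; label A = above, B = below.
Labels in order: AABAABBBBA  (n_A = 5, n_B = 5)
Step 2: Count runs R = 5.
Step 3: Under H0 (random ordering), E[R] = 2*n_A*n_B/(n_A+n_B) + 1 = 2*5*5/10 + 1 = 6.0000.
        Var[R] = 2*n_A*n_B*(2*n_A*n_B - n_A - n_B) / ((n_A+n_B)^2 * (n_A+n_B-1)) = 2000/900 = 2.2222.
        SD[R] = 1.4907.
Step 4: Continuity-corrected z = (R + 0.5 - E[R]) / SD[R] = (5 + 0.5 - 6.0000) / 1.4907 = -0.3354.
Step 5: Two-sided p-value via normal approximation = 2*(1 - Phi(|z|)) = 0.737316.
Step 6: alpha = 0.05. fail to reject H0.

R = 5, z = -0.3354, p = 0.737316, fail to reject H0.


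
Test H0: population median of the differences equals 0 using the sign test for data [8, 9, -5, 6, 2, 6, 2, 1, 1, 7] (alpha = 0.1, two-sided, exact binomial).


Step 1: Discard zero differences. Original n = 10; n_eff = number of nonzero differences = 10.
Nonzero differences (with sign): +8, +9, -5, +6, +2, +6, +2, +1, +1, +7
Step 2: Count signs: positive = 9, negative = 1.
Step 3: Under H0: P(positive) = 0.5, so the number of positives S ~ Bin(10, 0.5).
Step 4: Two-sided exact p-value = sum of Bin(10,0.5) probabilities at or below the observed probability = 0.021484.
Step 5: alpha = 0.1. reject H0.

n_eff = 10, pos = 9, neg = 1, p = 0.021484, reject H0.


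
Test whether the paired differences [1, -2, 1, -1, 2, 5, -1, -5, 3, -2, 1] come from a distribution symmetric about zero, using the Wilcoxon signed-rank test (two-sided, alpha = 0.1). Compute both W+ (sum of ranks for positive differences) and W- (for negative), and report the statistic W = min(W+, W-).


Step 1: Drop any zero differences (none here) and take |d_i|.
|d| = [1, 2, 1, 1, 2, 5, 1, 5, 3, 2, 1]
Step 2: Midrank |d_i| (ties get averaged ranks).
ranks: |1|->3, |2|->7, |1|->3, |1|->3, |2|->7, |5|->10.5, |1|->3, |5|->10.5, |3|->9, |2|->7, |1|->3
Step 3: Attach original signs; sum ranks with positive sign and with negative sign.
W+ = 3 + 3 + 7 + 10.5 + 9 + 3 = 35.5
W- = 7 + 3 + 3 + 10.5 + 7 = 30.5
(Check: W+ + W- = 66 should equal n(n+1)/2 = 66.)
Step 4: Test statistic W = min(W+, W-) = 30.5.
Step 5: Ties in |d|, so use the tie-corrected normal approximation.
        E[W] = n(n+1)/4 = 11*12/4 = 33.
        Tie groups: |d|=1 (t=5), |d|=2 (t=3), |d|=5 (t=2); sum(t^3 - t) = 150.
        Var[W] = n(n+1)(2n+1)/24 - sum(t^3-t)/48 = 3036/24 - 150/48 = 123.375.
        z = (W - E[W]) / sqrt(Var[W]) = (30.5 - 33) / 11.1074 = -0.2251.
        Two-sided p = 2*Phi(z) = 0.821921.
Step 6: alpha = 0.1. fail to reject H0.

W+ = 35.5, W- = 30.5, W = min = 30.5, p = 0.821921, fail to reject H0.


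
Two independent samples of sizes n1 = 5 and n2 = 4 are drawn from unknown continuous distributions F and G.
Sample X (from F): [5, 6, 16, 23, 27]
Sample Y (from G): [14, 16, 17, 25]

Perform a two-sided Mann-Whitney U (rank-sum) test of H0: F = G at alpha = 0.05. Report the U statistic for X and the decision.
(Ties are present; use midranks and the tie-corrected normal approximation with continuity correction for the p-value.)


Step 1: Combine and sort all 9 observations; assign midranks.
sorted (value, group): (5,X), (6,X), (14,Y), (16,X), (16,Y), (17,Y), (23,X), (25,Y), (27,X)
ranks: 5->1, 6->2, 14->3, 16->4.5, 16->4.5, 17->6, 23->7, 25->8, 27->9
Step 2: Rank sum for X: R1 = 1 + 2 + 4.5 + 7 + 9 = 23.5.
Step 3: U_X = R1 - n1(n1+1)/2 = 23.5 - 5*6/2 = 23.5 - 15 = 8.5.
       U_Y = n1*n2 - U_X = 20 - 8.5 = 11.5.
Step 4: Ties are present, so use the tie-corrected normal approximation (with continuity correction) for the p-value.
Step 5: p-value = 0.805701; compare to alpha = 0.05. fail to reject H0.

U_X = 8.5, p = 0.805701, fail to reject H0 at alpha = 0.05.


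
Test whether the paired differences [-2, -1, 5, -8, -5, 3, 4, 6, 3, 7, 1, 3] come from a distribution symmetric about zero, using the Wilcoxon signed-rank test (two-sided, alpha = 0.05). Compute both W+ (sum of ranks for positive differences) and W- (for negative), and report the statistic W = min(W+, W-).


Step 1: Drop any zero differences (none here) and take |d_i|.
|d| = [2, 1, 5, 8, 5, 3, 4, 6, 3, 7, 1, 3]
Step 2: Midrank |d_i| (ties get averaged ranks).
ranks: |2|->3, |1|->1.5, |5|->8.5, |8|->12, |5|->8.5, |3|->5, |4|->7, |6|->10, |3|->5, |7|->11, |1|->1.5, |3|->5
Step 3: Attach original signs; sum ranks with positive sign and with negative sign.
W+ = 8.5 + 5 + 7 + 10 + 5 + 11 + 1.5 + 5 = 53
W- = 3 + 1.5 + 12 + 8.5 = 25
(Check: W+ + W- = 78 should equal n(n+1)/2 = 78.)
Step 4: Test statistic W = min(W+, W-) = 25.
Step 5: Ties in |d|, so use the tie-corrected normal approximation.
        E[W] = n(n+1)/4 = 12*13/4 = 39.
        Tie groups: |d|=1 (t=2), |d|=3 (t=3), |d|=5 (t=2); sum(t^3 - t) = 36.
        Var[W] = n(n+1)(2n+1)/24 - sum(t^3-t)/48 = 3900/24 - 36/48 = 161.75.
        z = (W - E[W]) / sqrt(Var[W]) = (25 - 39) / 12.7181 = -1.1008.
        Two-sided p = 2*Phi(z) = 0.270987.
Step 6: alpha = 0.05. fail to reject H0.

W+ = 53, W- = 25, W = min = 25, p = 0.270987, fail to reject H0.


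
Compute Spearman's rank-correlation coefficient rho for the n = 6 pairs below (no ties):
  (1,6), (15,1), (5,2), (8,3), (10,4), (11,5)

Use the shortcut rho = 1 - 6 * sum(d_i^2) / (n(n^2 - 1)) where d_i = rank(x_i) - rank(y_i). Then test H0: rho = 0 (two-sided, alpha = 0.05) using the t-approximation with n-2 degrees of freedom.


Step 1: Rank x and y separately (midranks; no ties here).
rank(x): 1->1, 15->6, 5->2, 8->3, 10->4, 11->5
rank(y): 6->6, 1->1, 2->2, 3->3, 4->4, 5->5
Step 2: d_i = R_x(i) - R_y(i); compute d_i^2.
  (1-6)^2=25, (6-1)^2=25, (2-2)^2=0, (3-3)^2=0, (4-4)^2=0, (5-5)^2=0
sum(d^2) = 50.
Step 3: rho = 1 - 6*50 / (6*(6^2 - 1)) = 1 - 300/210 = -0.428571.
Step 4: Under H0, t = rho * sqrt((n-2)/(1-rho^2)) = -0.9487 ~ t(4).
Step 5: Two-sided p-value from the t-distribution with 4 df = 0.396501.
Step 6: alpha = 0.05. fail to reject H0.

rho = -0.4286, p = 0.396501, fail to reject H0 at alpha = 0.05.


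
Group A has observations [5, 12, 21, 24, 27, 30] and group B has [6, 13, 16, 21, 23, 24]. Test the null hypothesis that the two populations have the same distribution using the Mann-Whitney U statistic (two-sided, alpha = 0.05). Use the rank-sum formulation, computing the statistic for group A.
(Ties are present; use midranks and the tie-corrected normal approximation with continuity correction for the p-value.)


Step 1: Combine and sort all 12 observations; assign midranks.
sorted (value, group): (5,X), (6,Y), (12,X), (13,Y), (16,Y), (21,X), (21,Y), (23,Y), (24,X), (24,Y), (27,X), (30,X)
ranks: 5->1, 6->2, 12->3, 13->4, 16->5, 21->6.5, 21->6.5, 23->8, 24->9.5, 24->9.5, 27->11, 30->12
Step 2: Rank sum for X: R1 = 1 + 3 + 6.5 + 9.5 + 11 + 12 = 43.
Step 3: U_X = R1 - n1(n1+1)/2 = 43 - 6*7/2 = 43 - 21 = 22.
       U_Y = n1*n2 - U_X = 36 - 22 = 14.
Step 4: Ties are present, so use the tie-corrected normal approximation (with continuity correction) for the p-value.
Step 5: p-value = 0.573831; compare to alpha = 0.05. fail to reject H0.

U_X = 22, p = 0.573831, fail to reject H0 at alpha = 0.05.


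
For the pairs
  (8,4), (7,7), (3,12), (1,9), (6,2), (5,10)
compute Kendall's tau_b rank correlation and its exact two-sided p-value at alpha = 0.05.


Step 1: Enumerate the 15 unordered pairs (i,j) with i<j and classify each by sign(x_j-x_i) * sign(y_j-y_i).
  (1,2):dx=-1,dy=+3->D; (1,3):dx=-5,dy=+8->D; (1,4):dx=-7,dy=+5->D; (1,5):dx=-2,dy=-2->C
  (1,6):dx=-3,dy=+6->D; (2,3):dx=-4,dy=+5->D; (2,4):dx=-6,dy=+2->D; (2,5):dx=-1,dy=-5->C
  (2,6):dx=-2,dy=+3->D; (3,4):dx=-2,dy=-3->C; (3,5):dx=+3,dy=-10->D; (3,6):dx=+2,dy=-2->D
  (4,5):dx=+5,dy=-7->D; (4,6):dx=+4,dy=+1->C; (5,6):dx=-1,dy=+8->D
Step 2: C = 4, D = 11, total pairs = 15.
Step 3: tau = (C - D)/(n(n-1)/2) = (4 - 11)/15 = -0.466667.
Step 4: Exact two-sided p-value (enumerate n! = 720 permutations of y under H0): p = 0.272222.
Step 5: alpha = 0.05. fail to reject H0.

tau_b = -0.4667 (C=4, D=11), p = 0.272222, fail to reject H0.


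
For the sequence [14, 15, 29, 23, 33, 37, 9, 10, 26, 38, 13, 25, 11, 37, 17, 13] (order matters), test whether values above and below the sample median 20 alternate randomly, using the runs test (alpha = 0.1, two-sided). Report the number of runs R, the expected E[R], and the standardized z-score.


Step 1: Compute median = 20; label A = above, B = below.
Labels in order: BBAAAABBAABABABB  (n_A = 8, n_B = 8)
Step 2: Count runs R = 9.
Step 3: Under H0 (random ordering), E[R] = 2*n_A*n_B/(n_A+n_B) + 1 = 2*8*8/16 + 1 = 9.0000.
        Var[R] = 2*n_A*n_B*(2*n_A*n_B - n_A - n_B) / ((n_A+n_B)^2 * (n_A+n_B-1)) = 14336/3840 = 3.7333.
        SD[R] = 1.9322.
Step 4: R = E[R], so z = 0 with no continuity correction.
Step 5: Two-sided p-value via normal approximation = 2*(1 - Phi(|z|)) = 1.000000.
Step 6: alpha = 0.1. fail to reject H0.

R = 9, z = 0.0000, p = 1.000000, fail to reject H0.


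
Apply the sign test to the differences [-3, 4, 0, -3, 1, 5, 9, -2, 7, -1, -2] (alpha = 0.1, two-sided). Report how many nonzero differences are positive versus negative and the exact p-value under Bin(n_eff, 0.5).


Step 1: Discard zero differences. Original n = 11; n_eff = number of nonzero differences = 10.
Nonzero differences (with sign): -3, +4, -3, +1, +5, +9, -2, +7, -1, -2
Step 2: Count signs: positive = 5, negative = 5.
Step 3: Under H0: P(positive) = 0.5, so the number of positives S ~ Bin(10, 0.5).
Step 4: Two-sided exact p-value = sum of Bin(10,0.5) probabilities at or below the observed probability = 1.000000.
Step 5: alpha = 0.1. fail to reject H0.

n_eff = 10, pos = 5, neg = 5, p = 1.000000, fail to reject H0.


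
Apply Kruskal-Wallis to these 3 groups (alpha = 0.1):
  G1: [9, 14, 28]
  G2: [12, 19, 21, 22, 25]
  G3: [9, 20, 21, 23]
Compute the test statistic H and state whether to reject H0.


Step 1: Combine all N = 12 observations and assign midranks.
sorted (value, group, rank): (9,G1,1.5), (9,G3,1.5), (12,G2,3), (14,G1,4), (19,G2,5), (20,G3,6), (21,G2,7.5), (21,G3,7.5), (22,G2,9), (23,G3,10), (25,G2,11), (28,G1,12)
Step 2: Sum ranks within each group.
R_1 = 17.5 (n_1 = 3)
R_2 = 35.5 (n_2 = 5)
R_3 = 25 (n_3 = 4)
Step 3: H = 12/(N(N+1)) * sum(R_i^2/n_i) - 3(N+1)
     = 12/(12*13) * (17.5^2/3 + 35.5^2/5 + 25^2/4) - 3*13
     = 0.076923 * 510.383 - 39
     = 0.260256.
Step 4: Ties present; correction factor C = 1 - 12/(12^3 - 12) = 0.993007. Corrected H = 0.260256 / 0.993007 = 0.262089.
Step 5: Under H0, H ~ chi^2(2); p-value = 0.877179.
Step 6: alpha = 0.1. fail to reject H0.

H = 0.2621, df = 2, p = 0.877179, fail to reject H0.


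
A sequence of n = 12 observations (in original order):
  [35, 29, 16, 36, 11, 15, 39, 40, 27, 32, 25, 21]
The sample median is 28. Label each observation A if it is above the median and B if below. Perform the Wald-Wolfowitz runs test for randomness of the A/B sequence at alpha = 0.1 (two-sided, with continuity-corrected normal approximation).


Step 1: Compute median = 28; label A = above, B = below.
Labels in order: AABABBAABABB  (n_A = 6, n_B = 6)
Step 2: Count runs R = 8.
Step 3: Under H0 (random ordering), E[R] = 2*n_A*n_B/(n_A+n_B) + 1 = 2*6*6/12 + 1 = 7.0000.
        Var[R] = 2*n_A*n_B*(2*n_A*n_B - n_A - n_B) / ((n_A+n_B)^2 * (n_A+n_B-1)) = 4320/1584 = 2.7273.
        SD[R] = 1.6514.
Step 4: Continuity-corrected z = (R - 0.5 - E[R]) / SD[R] = (8 - 0.5 - 7.0000) / 1.6514 = 0.3028.
Step 5: Two-sided p-value via normal approximation = 2*(1 - Phi(|z|)) = 0.762069.
Step 6: alpha = 0.1. fail to reject H0.

R = 8, z = 0.3028, p = 0.762069, fail to reject H0.


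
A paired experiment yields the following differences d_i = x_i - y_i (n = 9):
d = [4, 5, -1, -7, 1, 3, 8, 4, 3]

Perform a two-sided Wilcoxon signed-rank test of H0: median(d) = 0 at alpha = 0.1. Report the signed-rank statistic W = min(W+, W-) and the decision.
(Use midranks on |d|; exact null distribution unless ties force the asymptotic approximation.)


Step 1: Drop any zero differences (none here) and take |d_i|.
|d| = [4, 5, 1, 7, 1, 3, 8, 4, 3]
Step 2: Midrank |d_i| (ties get averaged ranks).
ranks: |4|->5.5, |5|->7, |1|->1.5, |7|->8, |1|->1.5, |3|->3.5, |8|->9, |4|->5.5, |3|->3.5
Step 3: Attach original signs; sum ranks with positive sign and with negative sign.
W+ = 5.5 + 7 + 1.5 + 3.5 + 9 + 5.5 + 3.5 = 35.5
W- = 1.5 + 8 = 9.5
(Check: W+ + W- = 45 should equal n(n+1)/2 = 45.)
Step 4: Test statistic W = min(W+, W-) = 9.5.
Step 5: Ties in |d|, so use the tie-corrected normal approximation.
        E[W] = n(n+1)/4 = 9*10/4 = 22.5.
        Tie groups: |d|=1 (t=2), |d|=3 (t=2), |d|=4 (t=2); sum(t^3 - t) = 18.
        Var[W] = n(n+1)(2n+1)/24 - sum(t^3-t)/48 = 1710/24 - 18/48 = 70.875.
        z = (W - E[W]) / sqrt(Var[W]) = (9.5 - 22.5) / 8.4187 = -1.5442.
        Two-sided p = 2*Phi(z) = 0.122546.
Step 6: alpha = 0.1. fail to reject H0.

W+ = 35.5, W- = 9.5, W = min = 9.5, p = 0.122546, fail to reject H0.


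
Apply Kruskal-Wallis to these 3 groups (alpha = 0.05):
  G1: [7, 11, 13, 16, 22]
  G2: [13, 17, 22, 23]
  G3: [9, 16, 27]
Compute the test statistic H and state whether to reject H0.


Step 1: Combine all N = 12 observations and assign midranks.
sorted (value, group, rank): (7,G1,1), (9,G3,2), (11,G1,3), (13,G1,4.5), (13,G2,4.5), (16,G1,6.5), (16,G3,6.5), (17,G2,8), (22,G1,9.5), (22,G2,9.5), (23,G2,11), (27,G3,12)
Step 2: Sum ranks within each group.
R_1 = 24.5 (n_1 = 5)
R_2 = 33 (n_2 = 4)
R_3 = 20.5 (n_3 = 3)
Step 3: H = 12/(N(N+1)) * sum(R_i^2/n_i) - 3(N+1)
     = 12/(12*13) * (24.5^2/5 + 33^2/4 + 20.5^2/3) - 3*13
     = 0.076923 * 532.383 - 39
     = 1.952564.
Step 4: Ties present; correction factor C = 1 - 18/(12^3 - 12) = 0.989510. Corrected H = 1.952564 / 0.989510 = 1.973263.
Step 5: Under H0, H ~ chi^2(2); p-value = 0.372831.
Step 6: alpha = 0.05. fail to reject H0.

H = 1.9733, df = 2, p = 0.372831, fail to reject H0.


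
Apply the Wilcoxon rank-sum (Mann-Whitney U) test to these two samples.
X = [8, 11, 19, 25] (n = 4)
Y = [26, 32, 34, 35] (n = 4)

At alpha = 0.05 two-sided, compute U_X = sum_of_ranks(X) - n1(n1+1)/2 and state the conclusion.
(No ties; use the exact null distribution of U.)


Step 1: Combine and sort all 8 observations; assign midranks.
sorted (value, group): (8,X), (11,X), (19,X), (25,X), (26,Y), (32,Y), (34,Y), (35,Y)
ranks: 8->1, 11->2, 19->3, 25->4, 26->5, 32->6, 34->7, 35->8
Step 2: Rank sum for X: R1 = 1 + 2 + 3 + 4 = 10.
Step 3: U_X = R1 - n1(n1+1)/2 = 10 - 4*5/2 = 10 - 10 = 0.
       U_Y = n1*n2 - U_X = 16 - 0 = 16.
Step 4: No ties, so the exact null distribution of U (based on enumerating the C(8,4) = 70 equally likely rank assignments) gives the two-sided p-value.
Step 5: p-value = 0.028571; compare to alpha = 0.05. reject H0.

U_X = 0, p = 0.028571, reject H0 at alpha = 0.05.


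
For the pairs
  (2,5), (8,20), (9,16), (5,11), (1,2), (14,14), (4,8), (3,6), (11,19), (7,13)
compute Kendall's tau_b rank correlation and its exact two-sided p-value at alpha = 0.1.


Step 1: Enumerate the 45 unordered pairs (i,j) with i<j and classify each by sign(x_j-x_i) * sign(y_j-y_i).
  (1,2):dx=+6,dy=+15->C; (1,3):dx=+7,dy=+11->C; (1,4):dx=+3,dy=+6->C; (1,5):dx=-1,dy=-3->C
  (1,6):dx=+12,dy=+9->C; (1,7):dx=+2,dy=+3->C; (1,8):dx=+1,dy=+1->C; (1,9):dx=+9,dy=+14->C
  (1,10):dx=+5,dy=+8->C; (2,3):dx=+1,dy=-4->D; (2,4):dx=-3,dy=-9->C; (2,5):dx=-7,dy=-18->C
  (2,6):dx=+6,dy=-6->D; (2,7):dx=-4,dy=-12->C; (2,8):dx=-5,dy=-14->C; (2,9):dx=+3,dy=-1->D
  (2,10):dx=-1,dy=-7->C; (3,4):dx=-4,dy=-5->C; (3,5):dx=-8,dy=-14->C; (3,6):dx=+5,dy=-2->D
  (3,7):dx=-5,dy=-8->C; (3,8):dx=-6,dy=-10->C; (3,9):dx=+2,dy=+3->C; (3,10):dx=-2,dy=-3->C
  (4,5):dx=-4,dy=-9->C; (4,6):dx=+9,dy=+3->C; (4,7):dx=-1,dy=-3->C; (4,8):dx=-2,dy=-5->C
  (4,9):dx=+6,dy=+8->C; (4,10):dx=+2,dy=+2->C; (5,6):dx=+13,dy=+12->C; (5,7):dx=+3,dy=+6->C
  (5,8):dx=+2,dy=+4->C; (5,9):dx=+10,dy=+17->C; (5,10):dx=+6,dy=+11->C; (6,7):dx=-10,dy=-6->C
  (6,8):dx=-11,dy=-8->C; (6,9):dx=-3,dy=+5->D; (6,10):dx=-7,dy=-1->C; (7,8):dx=-1,dy=-2->C
  (7,9):dx=+7,dy=+11->C; (7,10):dx=+3,dy=+5->C; (8,9):dx=+8,dy=+13->C; (8,10):dx=+4,dy=+7->C
  (9,10):dx=-4,dy=-6->C
Step 2: C = 40, D = 5, total pairs = 45.
Step 3: tau = (C - D)/(n(n-1)/2) = (40 - 5)/45 = 0.777778.
Step 4: Exact two-sided p-value (enumerate n! = 3628800 permutations of y under H0): p = 0.000946.
Step 5: alpha = 0.1. reject H0.

tau_b = 0.7778 (C=40, D=5), p = 0.000946, reject H0.


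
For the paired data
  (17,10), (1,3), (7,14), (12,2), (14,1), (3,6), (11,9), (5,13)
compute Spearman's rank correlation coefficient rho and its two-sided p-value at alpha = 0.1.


Step 1: Rank x and y separately (midranks; no ties here).
rank(x): 17->8, 1->1, 7->4, 12->6, 14->7, 3->2, 11->5, 5->3
rank(y): 10->6, 3->3, 14->8, 2->2, 1->1, 6->4, 9->5, 13->7
Step 2: d_i = R_x(i) - R_y(i); compute d_i^2.
  (8-6)^2=4, (1-3)^2=4, (4-8)^2=16, (6-2)^2=16, (7-1)^2=36, (2-4)^2=4, (5-5)^2=0, (3-7)^2=16
sum(d^2) = 96.
Step 3: rho = 1 - 6*96 / (8*(8^2 - 1)) = 1 - 576/504 = -0.142857.
Step 4: Under H0, t = rho * sqrt((n-2)/(1-rho^2)) = -0.3536 ~ t(6).
Step 5: Two-sided p-value from the t-distribution with 6 df = 0.735765.
Step 6: alpha = 0.1. fail to reject H0.

rho = -0.1429, p = 0.735765, fail to reject H0 at alpha = 0.1.


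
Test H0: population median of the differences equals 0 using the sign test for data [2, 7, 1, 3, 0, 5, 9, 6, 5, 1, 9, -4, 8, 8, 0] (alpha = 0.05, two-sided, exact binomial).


Step 1: Discard zero differences. Original n = 15; n_eff = number of nonzero differences = 13.
Nonzero differences (with sign): +2, +7, +1, +3, +5, +9, +6, +5, +1, +9, -4, +8, +8
Step 2: Count signs: positive = 12, negative = 1.
Step 3: Under H0: P(positive) = 0.5, so the number of positives S ~ Bin(13, 0.5).
Step 4: Two-sided exact p-value = sum of Bin(13,0.5) probabilities at or below the observed probability = 0.003418.
Step 5: alpha = 0.05. reject H0.

n_eff = 13, pos = 12, neg = 1, p = 0.003418, reject H0.


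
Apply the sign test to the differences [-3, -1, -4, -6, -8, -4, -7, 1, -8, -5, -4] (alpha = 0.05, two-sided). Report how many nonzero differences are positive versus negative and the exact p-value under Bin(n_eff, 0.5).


Step 1: Discard zero differences. Original n = 11; n_eff = number of nonzero differences = 11.
Nonzero differences (with sign): -3, -1, -4, -6, -8, -4, -7, +1, -8, -5, -4
Step 2: Count signs: positive = 1, negative = 10.
Step 3: Under H0: P(positive) = 0.5, so the number of positives S ~ Bin(11, 0.5).
Step 4: Two-sided exact p-value = sum of Bin(11,0.5) probabilities at or below the observed probability = 0.011719.
Step 5: alpha = 0.05. reject H0.

n_eff = 11, pos = 1, neg = 10, p = 0.011719, reject H0.


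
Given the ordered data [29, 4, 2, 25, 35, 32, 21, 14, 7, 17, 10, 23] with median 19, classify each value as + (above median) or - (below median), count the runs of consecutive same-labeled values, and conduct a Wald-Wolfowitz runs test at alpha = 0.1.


Step 1: Compute median = 19; label A = above, B = below.
Labels in order: ABBAAAABBBBA  (n_A = 6, n_B = 6)
Step 2: Count runs R = 5.
Step 3: Under H0 (random ordering), E[R] = 2*n_A*n_B/(n_A+n_B) + 1 = 2*6*6/12 + 1 = 7.0000.
        Var[R] = 2*n_A*n_B*(2*n_A*n_B - n_A - n_B) / ((n_A+n_B)^2 * (n_A+n_B-1)) = 4320/1584 = 2.7273.
        SD[R] = 1.6514.
Step 4: Continuity-corrected z = (R + 0.5 - E[R]) / SD[R] = (5 + 0.5 - 7.0000) / 1.6514 = -0.9083.
Step 5: Two-sided p-value via normal approximation = 2*(1 - Phi(|z|)) = 0.363722.
Step 6: alpha = 0.1. fail to reject H0.

R = 5, z = -0.9083, p = 0.363722, fail to reject H0.


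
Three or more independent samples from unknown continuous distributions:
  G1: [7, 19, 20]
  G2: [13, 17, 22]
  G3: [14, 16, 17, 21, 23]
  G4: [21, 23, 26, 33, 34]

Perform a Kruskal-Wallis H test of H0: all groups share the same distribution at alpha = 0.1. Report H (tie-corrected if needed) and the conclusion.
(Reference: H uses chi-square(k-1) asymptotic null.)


Step 1: Combine all N = 16 observations and assign midranks.
sorted (value, group, rank): (7,G1,1), (13,G2,2), (14,G3,3), (16,G3,4), (17,G2,5.5), (17,G3,5.5), (19,G1,7), (20,G1,8), (21,G3,9.5), (21,G4,9.5), (22,G2,11), (23,G3,12.5), (23,G4,12.5), (26,G4,14), (33,G4,15), (34,G4,16)
Step 2: Sum ranks within each group.
R_1 = 16 (n_1 = 3)
R_2 = 18.5 (n_2 = 3)
R_3 = 34.5 (n_3 = 5)
R_4 = 67 (n_4 = 5)
Step 3: H = 12/(N(N+1)) * sum(R_i^2/n_i) - 3(N+1)
     = 12/(16*17) * (16^2/3 + 18.5^2/3 + 34.5^2/5 + 67^2/5) - 3*17
     = 0.044118 * 1335.27 - 51
     = 7.908824.
Step 4: Ties present; correction factor C = 1 - 18/(16^3 - 16) = 0.995588. Corrected H = 7.908824 / 0.995588 = 7.943870.
Step 5: Under H0, H ~ chi^2(3); p-value = 0.047186.
Step 6: alpha = 0.1. reject H0.

H = 7.9439, df = 3, p = 0.047186, reject H0.


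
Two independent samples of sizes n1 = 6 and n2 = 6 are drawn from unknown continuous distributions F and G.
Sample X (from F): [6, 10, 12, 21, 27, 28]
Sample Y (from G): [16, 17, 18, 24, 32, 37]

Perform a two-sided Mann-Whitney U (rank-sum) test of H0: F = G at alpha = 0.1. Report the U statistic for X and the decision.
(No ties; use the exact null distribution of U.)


Step 1: Combine and sort all 12 observations; assign midranks.
sorted (value, group): (6,X), (10,X), (12,X), (16,Y), (17,Y), (18,Y), (21,X), (24,Y), (27,X), (28,X), (32,Y), (37,Y)
ranks: 6->1, 10->2, 12->3, 16->4, 17->5, 18->6, 21->7, 24->8, 27->9, 28->10, 32->11, 37->12
Step 2: Rank sum for X: R1 = 1 + 2 + 3 + 7 + 9 + 10 = 32.
Step 3: U_X = R1 - n1(n1+1)/2 = 32 - 6*7/2 = 32 - 21 = 11.
       U_Y = n1*n2 - U_X = 36 - 11 = 25.
Step 4: No ties, so the exact null distribution of U (based on enumerating the C(12,6) = 924 equally likely rank assignments) gives the two-sided p-value.
Step 5: p-value = 0.309524; compare to alpha = 0.1. fail to reject H0.

U_X = 11, p = 0.309524, fail to reject H0 at alpha = 0.1.


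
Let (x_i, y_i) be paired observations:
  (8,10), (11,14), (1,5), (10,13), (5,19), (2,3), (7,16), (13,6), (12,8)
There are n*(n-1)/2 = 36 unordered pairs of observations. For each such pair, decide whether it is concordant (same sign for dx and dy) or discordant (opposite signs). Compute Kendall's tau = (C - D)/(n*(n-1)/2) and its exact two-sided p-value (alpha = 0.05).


Step 1: Enumerate the 36 unordered pairs (i,j) with i<j and classify each by sign(x_j-x_i) * sign(y_j-y_i).
  (1,2):dx=+3,dy=+4->C; (1,3):dx=-7,dy=-5->C; (1,4):dx=+2,dy=+3->C; (1,5):dx=-3,dy=+9->D
  (1,6):dx=-6,dy=-7->C; (1,7):dx=-1,dy=+6->D; (1,8):dx=+5,dy=-4->D; (1,9):dx=+4,dy=-2->D
  (2,3):dx=-10,dy=-9->C; (2,4):dx=-1,dy=-1->C; (2,5):dx=-6,dy=+5->D; (2,6):dx=-9,dy=-11->C
  (2,7):dx=-4,dy=+2->D; (2,8):dx=+2,dy=-8->D; (2,9):dx=+1,dy=-6->D; (3,4):dx=+9,dy=+8->C
  (3,5):dx=+4,dy=+14->C; (3,6):dx=+1,dy=-2->D; (3,7):dx=+6,dy=+11->C; (3,8):dx=+12,dy=+1->C
  (3,9):dx=+11,dy=+3->C; (4,5):dx=-5,dy=+6->D; (4,6):dx=-8,dy=-10->C; (4,7):dx=-3,dy=+3->D
  (4,8):dx=+3,dy=-7->D; (4,9):dx=+2,dy=-5->D; (5,6):dx=-3,dy=-16->C; (5,7):dx=+2,dy=-3->D
  (5,8):dx=+8,dy=-13->D; (5,9):dx=+7,dy=-11->D; (6,7):dx=+5,dy=+13->C; (6,8):dx=+11,dy=+3->C
  (6,9):dx=+10,dy=+5->C; (7,8):dx=+6,dy=-10->D; (7,9):dx=+5,dy=-8->D; (8,9):dx=-1,dy=+2->D
Step 2: C = 17, D = 19, total pairs = 36.
Step 3: tau = (C - D)/(n(n-1)/2) = (17 - 19)/36 = -0.055556.
Step 4: Exact two-sided p-value (enumerate n! = 362880 permutations of y under H0): p = 0.919455.
Step 5: alpha = 0.05. fail to reject H0.

tau_b = -0.0556 (C=17, D=19), p = 0.919455, fail to reject H0.
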